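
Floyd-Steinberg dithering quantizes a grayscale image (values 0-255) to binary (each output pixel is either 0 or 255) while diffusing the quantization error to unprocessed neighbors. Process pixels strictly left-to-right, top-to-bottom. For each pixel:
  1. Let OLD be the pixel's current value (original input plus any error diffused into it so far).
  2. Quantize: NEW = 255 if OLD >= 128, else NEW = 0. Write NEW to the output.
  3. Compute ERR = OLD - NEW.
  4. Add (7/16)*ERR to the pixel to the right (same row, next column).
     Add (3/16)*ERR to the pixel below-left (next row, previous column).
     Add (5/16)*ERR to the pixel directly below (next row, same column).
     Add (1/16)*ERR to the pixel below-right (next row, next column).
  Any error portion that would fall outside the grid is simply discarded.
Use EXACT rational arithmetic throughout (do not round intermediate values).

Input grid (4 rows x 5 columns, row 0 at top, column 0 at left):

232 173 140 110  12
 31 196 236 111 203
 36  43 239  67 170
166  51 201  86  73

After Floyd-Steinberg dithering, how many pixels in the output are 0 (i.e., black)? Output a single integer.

(0,0): OLD=232 → NEW=255, ERR=-23
(0,1): OLD=2607/16 → NEW=255, ERR=-1473/16
(0,2): OLD=25529/256 → NEW=0, ERR=25529/256
(0,3): OLD=629263/4096 → NEW=255, ERR=-415217/4096
(0,4): OLD=-2120087/65536 → NEW=0, ERR=-2120087/65536
(1,0): OLD=1677/256 → NEW=0, ERR=1677/256
(1,1): OLD=383707/2048 → NEW=255, ERR=-138533/2048
(1,2): OLD=13946615/65536 → NEW=255, ERR=-2765065/65536
(1,3): OLD=15998571/262144 → NEW=0, ERR=15998571/262144
(1,4): OLD=894458081/4194304 → NEW=255, ERR=-175089439/4194304
(2,0): OLD=831129/32768 → NEW=0, ERR=831129/32768
(2,1): OLD=26693411/1048576 → NEW=0, ERR=26693411/1048576
(2,2): OLD=4096457257/16777216 → NEW=255, ERR=-181732823/16777216
(2,3): OLD=19023658603/268435456 → NEW=0, ERR=19023658603/268435456
(2,4): OLD=823663966765/4294967296 → NEW=255, ERR=-271552693715/4294967296
(3,0): OLD=2998078729/16777216 → NEW=255, ERR=-1280111351/16777216
(3,1): OLD=3372620629/134217728 → NEW=0, ERR=3372620629/134217728
(3,2): OLD=959870978487/4294967296 → NEW=255, ERR=-135345681993/4294967296
(3,3): OLD=702895778719/8589934592 → NEW=0, ERR=702895778719/8589934592
(3,4): OLD=12846544192635/137438953472 → NEW=0, ERR=12846544192635/137438953472
Output grid:
  Row 0: ##.#.  (2 black, running=2)
  Row 1: .##.#  (2 black, running=4)
  Row 2: ..#.#  (3 black, running=7)
  Row 3: #.#..  (3 black, running=10)

Answer: 10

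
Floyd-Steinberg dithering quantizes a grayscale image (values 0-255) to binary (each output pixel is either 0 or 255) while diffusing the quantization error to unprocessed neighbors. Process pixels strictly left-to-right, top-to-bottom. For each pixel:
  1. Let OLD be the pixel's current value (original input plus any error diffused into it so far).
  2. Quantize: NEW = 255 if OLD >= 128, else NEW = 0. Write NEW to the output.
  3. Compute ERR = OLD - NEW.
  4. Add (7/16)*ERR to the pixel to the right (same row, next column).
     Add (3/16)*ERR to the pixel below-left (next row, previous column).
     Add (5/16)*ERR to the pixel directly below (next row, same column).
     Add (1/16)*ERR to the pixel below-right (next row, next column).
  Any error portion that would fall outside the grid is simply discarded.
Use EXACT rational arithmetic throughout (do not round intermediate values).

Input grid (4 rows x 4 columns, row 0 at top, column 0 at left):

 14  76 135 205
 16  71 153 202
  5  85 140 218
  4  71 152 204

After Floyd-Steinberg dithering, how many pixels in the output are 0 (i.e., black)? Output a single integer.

Answer: 9

Derivation:
(0,0): OLD=14 → NEW=0, ERR=14
(0,1): OLD=657/8 → NEW=0, ERR=657/8
(0,2): OLD=21879/128 → NEW=255, ERR=-10761/128
(0,3): OLD=344513/2048 → NEW=255, ERR=-177727/2048
(1,0): OLD=4579/128 → NEW=0, ERR=4579/128
(1,1): OLD=99765/1024 → NEW=0, ERR=99765/1024
(1,2): OLD=5184345/32768 → NEW=255, ERR=-3171495/32768
(1,3): OLD=66732735/524288 → NEW=0, ERR=66732735/524288
(2,0): OLD=564375/16384 → NEW=0, ERR=564375/16384
(2,1): OLD=60085869/524288 → NEW=0, ERR=60085869/524288
(2,2): OLD=199070561/1048576 → NEW=255, ERR=-68316319/1048576
(2,3): OLD=3745058365/16777216 → NEW=255, ERR=-533131715/16777216
(3,0): OLD=304112039/8388608 → NEW=0, ERR=304112039/8388608
(3,1): OLD=15114480825/134217728 → NEW=0, ERR=15114480825/134217728
(3,2): OLD=391083257415/2147483648 → NEW=255, ERR=-156525072825/2147483648
(3,3): OLD=5432594998385/34359738368 → NEW=255, ERR=-3329138285455/34359738368
Output grid:
  Row 0: ..##  (2 black, running=2)
  Row 1: ..#.  (3 black, running=5)
  Row 2: ..##  (2 black, running=7)
  Row 3: ..##  (2 black, running=9)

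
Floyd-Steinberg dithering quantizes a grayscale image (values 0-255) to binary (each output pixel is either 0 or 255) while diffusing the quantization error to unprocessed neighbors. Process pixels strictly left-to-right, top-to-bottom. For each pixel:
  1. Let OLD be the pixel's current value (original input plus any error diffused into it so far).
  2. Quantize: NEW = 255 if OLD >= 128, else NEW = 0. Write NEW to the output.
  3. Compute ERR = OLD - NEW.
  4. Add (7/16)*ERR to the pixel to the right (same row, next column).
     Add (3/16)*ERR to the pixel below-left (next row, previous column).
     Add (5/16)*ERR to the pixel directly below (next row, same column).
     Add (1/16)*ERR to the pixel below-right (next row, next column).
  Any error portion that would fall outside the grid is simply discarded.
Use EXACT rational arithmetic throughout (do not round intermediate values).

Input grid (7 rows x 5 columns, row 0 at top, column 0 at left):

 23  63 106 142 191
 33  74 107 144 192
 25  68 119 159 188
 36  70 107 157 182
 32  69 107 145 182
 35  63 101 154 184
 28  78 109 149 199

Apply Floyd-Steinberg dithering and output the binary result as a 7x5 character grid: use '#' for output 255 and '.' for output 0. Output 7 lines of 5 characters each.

(0,0): OLD=23 → NEW=0, ERR=23
(0,1): OLD=1169/16 → NEW=0, ERR=1169/16
(0,2): OLD=35319/256 → NEW=255, ERR=-29961/256
(0,3): OLD=371905/4096 → NEW=0, ERR=371905/4096
(0,4): OLD=15120711/65536 → NEW=255, ERR=-1590969/65536
(1,0): OLD=13795/256 → NEW=0, ERR=13795/256
(1,1): OLD=204597/2048 → NEW=0, ERR=204597/2048
(1,2): OLD=8894809/65536 → NEW=255, ERR=-7816871/65536
(1,3): OLD=28396581/262144 → NEW=0, ERR=28396581/262144
(1,4): OLD=996064975/4194304 → NEW=255, ERR=-73482545/4194304
(2,0): OLD=1984791/32768 → NEW=0, ERR=1984791/32768
(2,1): OLD=111906669/1048576 → NEW=0, ERR=111906669/1048576
(2,2): OLD=2599998343/16777216 → NEW=255, ERR=-1678191737/16777216
(2,3): OLD=37137891749/268435456 → NEW=255, ERR=-31313149531/268435456
(2,4): OLD=593825489475/4294967296 → NEW=255, ERR=-501391171005/4294967296
(3,0): OLD=1257266343/16777216 → NEW=0, ERR=1257266343/16777216
(3,1): OLD=16262758811/134217728 → NEW=0, ERR=16262758811/134217728
(3,2): OLD=487693443737/4294967296 → NEW=0, ERR=487693443737/4294967296
(3,3): OLD=1220496174193/8589934592 → NEW=255, ERR=-969937146767/8589934592
(3,4): OLD=12208397009493/137438953472 → NEW=0, ERR=12208397009493/137438953472
(4,0): OLD=167798406889/2147483648 → NEW=0, ERR=167798406889/2147483648
(4,1): OLD=11477803516009/68719476736 → NEW=255, ERR=-6045663051671/68719476736
(4,2): OLD=99391619298119/1099511627776 → NEW=0, ERR=99391619298119/1099511627776
(4,3): OLD=3043699587420777/17592186044416 → NEW=255, ERR=-1442307853905303/17592186044416
(4,4): OLD=46959233593498975/281474976710656 → NEW=255, ERR=-24816885467718305/281474976710656
(5,0): OLD=47193662919387/1099511627776 → NEW=0, ERR=47193662919387/1099511627776
(5,1): OLD=669548979660881/8796093022208 → NEW=0, ERR=669548979660881/8796093022208
(5,2): OLD=39879374603934425/281474976710656 → NEW=255, ERR=-31896744457282855/281474976710656
(5,3): OLD=76471525309703927/1125899906842624 → NEW=0, ERR=76471525309703927/1125899906842624
(5,4): OLD=3261304590908307053/18014398509481984 → NEW=255, ERR=-1332367029009598867/18014398509481984
(6,0): OLD=7837043129707307/140737488355328 → NEW=0, ERR=7837043129707307/140737488355328
(6,1): OLD=484518555832056453/4503599627370496 → NEW=0, ERR=484518555832056453/4503599627370496
(6,2): OLD=9954635465678729991/72057594037927936 → NEW=255, ERR=-8420051013992893689/72057594037927936
(6,3): OLD=113161864258395602957/1152921504606846976 → NEW=0, ERR=113161864258395602957/1152921504606846976
(6,4): OLD=4114984513111035176091/18446744073709551616 → NEW=255, ERR=-588935225684900485989/18446744073709551616
Row 0: ..#.#
Row 1: ..#.#
Row 2: ..###
Row 3: ...#.
Row 4: .#.##
Row 5: ..#.#
Row 6: ..#.#

Answer: ..#.#
..#.#
..###
...#.
.#.##
..#.#
..#.#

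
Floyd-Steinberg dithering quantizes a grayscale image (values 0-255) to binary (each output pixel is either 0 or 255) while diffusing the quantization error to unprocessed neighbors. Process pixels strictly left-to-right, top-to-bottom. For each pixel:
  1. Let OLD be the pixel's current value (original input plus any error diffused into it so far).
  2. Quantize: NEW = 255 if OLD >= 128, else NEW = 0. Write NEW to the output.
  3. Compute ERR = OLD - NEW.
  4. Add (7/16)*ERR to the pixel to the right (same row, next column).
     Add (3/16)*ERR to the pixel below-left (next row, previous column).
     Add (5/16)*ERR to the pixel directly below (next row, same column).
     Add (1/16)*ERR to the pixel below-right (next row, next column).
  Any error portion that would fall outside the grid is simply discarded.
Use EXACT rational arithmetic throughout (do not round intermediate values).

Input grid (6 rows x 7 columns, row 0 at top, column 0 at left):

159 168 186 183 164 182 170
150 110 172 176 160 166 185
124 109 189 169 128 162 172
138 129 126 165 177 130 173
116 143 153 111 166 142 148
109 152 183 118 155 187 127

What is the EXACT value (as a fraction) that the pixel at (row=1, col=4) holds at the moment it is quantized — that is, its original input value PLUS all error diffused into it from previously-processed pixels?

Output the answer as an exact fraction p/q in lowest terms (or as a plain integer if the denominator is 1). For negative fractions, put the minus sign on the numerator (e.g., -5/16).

(0,0): OLD=159 → NEW=255, ERR=-96
(0,1): OLD=126 → NEW=0, ERR=126
(0,2): OLD=1929/8 → NEW=255, ERR=-111/8
(0,3): OLD=22647/128 → NEW=255, ERR=-9993/128
(0,4): OLD=265921/2048 → NEW=255, ERR=-256319/2048
(0,5): OLD=4169543/32768 → NEW=0, ERR=4169543/32768
(0,6): OLD=118315761/524288 → NEW=255, ERR=-15377679/524288
(1,0): OLD=1149/8 → NEW=255, ERR=-891/8
(1,1): OLD=5891/64 → NEW=0, ERR=5891/64
(1,2): OLD=411999/2048 → NEW=255, ERR=-110241/2048
(1,3): OLD=849667/8192 → NEW=0, ERR=849667/8192
(1,4): OLD=97121657/524288 → NEW=255, ERR=-36571783/524288
Target (1,4): original=160, with diffused error = 97121657/524288

Answer: 97121657/524288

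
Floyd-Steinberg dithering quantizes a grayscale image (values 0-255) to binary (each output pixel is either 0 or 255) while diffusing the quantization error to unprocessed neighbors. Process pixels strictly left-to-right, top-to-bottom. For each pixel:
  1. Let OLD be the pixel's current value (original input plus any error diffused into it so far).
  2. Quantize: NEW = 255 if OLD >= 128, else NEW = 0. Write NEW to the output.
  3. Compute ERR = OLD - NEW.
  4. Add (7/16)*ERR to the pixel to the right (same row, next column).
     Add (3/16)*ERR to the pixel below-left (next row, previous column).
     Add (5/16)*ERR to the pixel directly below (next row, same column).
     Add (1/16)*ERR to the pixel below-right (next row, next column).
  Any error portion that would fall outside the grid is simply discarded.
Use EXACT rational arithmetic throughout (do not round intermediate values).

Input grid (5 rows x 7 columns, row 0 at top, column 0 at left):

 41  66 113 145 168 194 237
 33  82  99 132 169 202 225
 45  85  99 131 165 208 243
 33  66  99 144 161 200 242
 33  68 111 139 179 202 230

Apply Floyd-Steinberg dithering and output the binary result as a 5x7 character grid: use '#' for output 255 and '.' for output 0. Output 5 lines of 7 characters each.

Answer: ..#.###
..#.###
.#.#.##
...##.#
.#.#.##

Derivation:
(0,0): OLD=41 → NEW=0, ERR=41
(0,1): OLD=1343/16 → NEW=0, ERR=1343/16
(0,2): OLD=38329/256 → NEW=255, ERR=-26951/256
(0,3): OLD=405263/4096 → NEW=0, ERR=405263/4096
(0,4): OLD=13846889/65536 → NEW=255, ERR=-2864791/65536
(0,5): OLD=183370207/1048576 → NEW=255, ERR=-84016673/1048576
(0,6): OLD=3388083481/16777216 → NEW=255, ERR=-890106599/16777216
(1,0): OLD=15757/256 → NEW=0, ERR=15757/256
(1,1): OLD=241627/2048 → NEW=0, ERR=241627/2048
(1,2): OLD=9274359/65536 → NEW=255, ERR=-7437321/65536
(1,3): OLD=25819499/262144 → NEW=0, ERR=25819499/262144
(1,4): OLD=3180809505/16777216 → NEW=255, ERR=-1097380575/16777216
(1,5): OLD=18208628977/134217728 → NEW=255, ERR=-16016891663/134217728
(1,6): OLD=324707181055/2147483648 → NEW=255, ERR=-222901149185/2147483648
(2,0): OLD=2829721/32768 → NEW=0, ERR=2829721/32768
(2,1): OLD=149127203/1048576 → NEW=255, ERR=-118259677/1048576
(2,2): OLD=671687977/16777216 → NEW=0, ERR=671687977/16777216
(2,3): OLD=21466502177/134217728 → NEW=255, ERR=-12759018463/134217728
(2,4): OLD=93147679089/1073741824 → NEW=0, ERR=93147679089/1073741824
(2,5): OLD=6360373593595/34359738368 → NEW=255, ERR=-2401359690245/34359738368
(2,6): OLD=94848728742541/549755813888 → NEW=255, ERR=-45339003798899/549755813888
(3,0): OLD=651624457/16777216 → NEW=0, ERR=651624457/16777216
(3,1): OLD=8140609109/134217728 → NEW=0, ERR=8140609109/134217728
(3,2): OLD=121519184975/1073741824 → NEW=0, ERR=121519184975/1073741824
(3,3): OLD=784151446649/4294967296 → NEW=255, ERR=-311065213831/4294967296
(3,4): OLD=75524274918409/549755813888 → NEW=255, ERR=-64663457623031/549755813888
(3,5): OLD=513070113078827/4398046511104 → NEW=0, ERR=513070113078827/4398046511104
(3,6): OLD=18499792690239157/70368744177664 → NEW=255, ERR=555762924934837/70368744177664
(4,0): OLD=121353765991/2147483648 → NEW=0, ERR=121353765991/2147483648
(4,1): OLD=4649710340027/34359738368 → NEW=255, ERR=-4112022943813/34359738368
(4,2): OLD=46300235130837/549755813888 → NEW=0, ERR=46300235130837/549755813888
(4,3): OLD=607952144494519/4398046511104 → NEW=255, ERR=-513549715837001/4398046511104
(4,4): OLD=3817649226147573/35184372088832 → NEW=0, ERR=3817649226147573/35184372088832
(4,5): OLD=315314845593638773/1125899906842624 → NEW=255, ERR=28210369348769653/1125899906842624
(4,6): OLD=4516591225565210563/18014398509481984 → NEW=255, ERR=-77080394352695357/18014398509481984
Row 0: ..#.###
Row 1: ..#.###
Row 2: .#.#.##
Row 3: ...##.#
Row 4: .#.#.##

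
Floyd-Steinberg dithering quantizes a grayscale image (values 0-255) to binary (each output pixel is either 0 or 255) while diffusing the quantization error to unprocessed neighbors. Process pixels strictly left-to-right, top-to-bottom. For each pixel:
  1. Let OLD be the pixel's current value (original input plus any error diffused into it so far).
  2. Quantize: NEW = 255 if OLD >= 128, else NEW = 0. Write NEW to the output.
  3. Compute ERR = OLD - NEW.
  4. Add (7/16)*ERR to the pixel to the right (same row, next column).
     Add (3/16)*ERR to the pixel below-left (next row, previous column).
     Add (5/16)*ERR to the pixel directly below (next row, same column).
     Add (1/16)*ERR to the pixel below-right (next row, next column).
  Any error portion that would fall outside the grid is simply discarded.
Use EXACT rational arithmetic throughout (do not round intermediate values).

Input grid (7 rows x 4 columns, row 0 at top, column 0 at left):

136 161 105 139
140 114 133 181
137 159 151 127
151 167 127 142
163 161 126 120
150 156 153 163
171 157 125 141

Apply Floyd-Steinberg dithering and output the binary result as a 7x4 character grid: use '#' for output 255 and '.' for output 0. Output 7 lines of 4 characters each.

(0,0): OLD=136 → NEW=255, ERR=-119
(0,1): OLD=1743/16 → NEW=0, ERR=1743/16
(0,2): OLD=39081/256 → NEW=255, ERR=-26199/256
(0,3): OLD=385951/4096 → NEW=0, ERR=385951/4096
(1,0): OLD=31549/256 → NEW=0, ERR=31549/256
(1,1): OLD=359083/2048 → NEW=255, ERR=-163157/2048
(1,2): OLD=5940231/65536 → NEW=0, ERR=5940231/65536
(1,3): OLD=255543009/1048576 → NEW=255, ERR=-11843871/1048576
(2,0): OLD=5261705/32768 → NEW=255, ERR=-3094135/32768
(2,1): OLD=123197811/1048576 → NEW=0, ERR=123197811/1048576
(2,2): OLD=468986847/2097152 → NEW=255, ERR=-65786913/2097152
(2,3): OLD=3872553155/33554432 → NEW=0, ERR=3872553155/33554432
(3,0): OLD=2407891449/16777216 → NEW=255, ERR=-1870298631/16777216
(3,1): OLD=38429372583/268435456 → NEW=255, ERR=-30021668697/268435456
(3,2): OLD=417685456729/4294967296 → NEW=0, ERR=417685456729/4294967296
(3,3): OLD=15025666314991/68719476736 → NEW=255, ERR=-2497800252689/68719476736
(4,0): OLD=460390772677/4294967296 → NEW=0, ERR=460390772677/4294967296
(4,1): OLD=6329548794063/34359738368 → NEW=255, ERR=-2432184489777/34359738368
(4,2): OLD=122723770836719/1099511627776 → NEW=0, ERR=122723770836719/1099511627776
(4,3): OLD=2877232177894457/17592186044416 → NEW=255, ERR=-1608775263431623/17592186044416
(5,0): OLD=93582449520949/549755813888 → NEW=255, ERR=-46605283020491/549755813888
(5,1): OLD=2188788892593171/17592186044416 → NEW=0, ERR=2188788892593171/17592186044416
(5,2): OLD=1941671596961231/8796093022208 → NEW=255, ERR=-301332123701809/8796093022208
(5,3): OLD=35581475488240991/281474976710656 → NEW=0, ERR=35581475488240991/281474976710656
(6,0): OLD=47241742412023129/281474976710656 → NEW=255, ERR=-24534376649194151/281474976710656
(6,1): OLD=657637827578397439/4503599627370496 → NEW=255, ERR=-490780077401079041/4503599627370496
(6,2): OLD=7068569256196227017/72057594037927936 → NEW=0, ERR=7068569256196227017/72057594037927936
(6,3): OLD=255117692810522261887/1152921504606846976 → NEW=255, ERR=-38877290864223716993/1152921504606846976
Row 0: #.#.
Row 1: .#.#
Row 2: #.#.
Row 3: ##.#
Row 4: .#.#
Row 5: #.#.
Row 6: ##.#

Answer: #.#.
.#.#
#.#.
##.#
.#.#
#.#.
##.#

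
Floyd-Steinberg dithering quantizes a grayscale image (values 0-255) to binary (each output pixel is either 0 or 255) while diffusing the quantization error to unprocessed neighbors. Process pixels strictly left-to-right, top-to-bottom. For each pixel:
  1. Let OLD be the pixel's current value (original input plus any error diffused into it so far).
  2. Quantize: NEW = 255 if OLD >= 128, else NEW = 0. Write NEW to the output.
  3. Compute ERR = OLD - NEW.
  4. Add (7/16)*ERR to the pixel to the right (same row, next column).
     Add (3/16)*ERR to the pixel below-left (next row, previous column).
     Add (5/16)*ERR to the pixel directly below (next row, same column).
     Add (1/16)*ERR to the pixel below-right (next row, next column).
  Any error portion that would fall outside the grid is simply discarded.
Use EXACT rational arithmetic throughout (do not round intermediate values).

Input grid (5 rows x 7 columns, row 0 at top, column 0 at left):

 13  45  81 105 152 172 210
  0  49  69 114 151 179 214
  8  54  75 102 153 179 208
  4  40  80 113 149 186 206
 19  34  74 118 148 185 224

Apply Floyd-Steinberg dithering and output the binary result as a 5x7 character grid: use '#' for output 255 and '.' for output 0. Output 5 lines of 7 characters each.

Answer: ...#.##
...##.#
..#.###
...#.#.
...#.##

Derivation:
(0,0): OLD=13 → NEW=0, ERR=13
(0,1): OLD=811/16 → NEW=0, ERR=811/16
(0,2): OLD=26413/256 → NEW=0, ERR=26413/256
(0,3): OLD=614971/4096 → NEW=255, ERR=-429509/4096
(0,4): OLD=6954909/65536 → NEW=0, ERR=6954909/65536
(0,5): OLD=229039435/1048576 → NEW=255, ERR=-38347445/1048576
(0,6): OLD=3254783245/16777216 → NEW=255, ERR=-1023406835/16777216
(1,0): OLD=3473/256 → NEW=0, ERR=3473/256
(1,1): OLD=186231/2048 → NEW=0, ERR=186231/2048
(1,2): OLD=8161347/65536 → NEW=0, ERR=8161347/65536
(1,3): OLD=42483207/262144 → NEW=255, ERR=-24363513/262144
(1,4): OLD=2182577333/16777216 → NEW=255, ERR=-2095612747/16777216
(1,5): OLD=14511548997/134217728 → NEW=0, ERR=14511548997/134217728
(1,6): OLD=515297597291/2147483648 → NEW=255, ERR=-32310732949/2147483648
(2,0): OLD=959757/32768 → NEW=0, ERR=959757/32768
(2,1): OLD=125229791/1048576 → NEW=0, ERR=125229791/1048576
(2,2): OLD=2590795613/16777216 → NEW=255, ERR=-1687394467/16777216
(2,3): OLD=1787398837/134217728 → NEW=0, ERR=1787398837/134217728
(2,4): OLD=144156404229/1073741824 → NEW=255, ERR=-129647760891/1073741824
(2,5): OLD=5131077804695/34359738368 → NEW=255, ERR=-3630655479145/34359738368
(2,6): OLD=90064718842001/549755813888 → NEW=255, ERR=-50123013699439/549755813888
(3,0): OLD=596359357/16777216 → NEW=0, ERR=596359357/16777216
(3,1): OLD=10179764601/134217728 → NEW=0, ERR=10179764601/134217728
(3,2): OLD=98476437563/1073741824 → NEW=0, ERR=98476437563/1073741824
(3,3): OLD=551304926413/4294967296 → NEW=255, ERR=-543911734067/4294967296
(3,4): OLD=20276525083837/549755813888 → NEW=0, ERR=20276525083837/549755813888
(3,5): OLD=635403922355719/4398046511104 → NEW=255, ERR=-486097937975801/4398046511104
(3,6): OLD=8623631285460057/70368744177664 → NEW=0, ERR=8623631285460057/70368744177664
(4,0): OLD=95195857395/2147483648 → NEW=0, ERR=95195857395/2147483648
(4,1): OLD=3316175897431/34359738368 → NEW=0, ERR=3316175897431/34359738368
(4,2): OLD=69203529640057/549755813888 → NEW=0, ERR=69203529640057/549755813888
(4,3): OLD=642754842790915/4398046511104 → NEW=255, ERR=-478747017540605/4398046511104
(4,4): OLD=2929573294625753/35184372088832 → NEW=0, ERR=2929573294625753/35184372088832
(4,5): OLD=238883962919693209/1125899906842624 → NEW=255, ERR=-48220513325175911/1125899906842624
(4,6): OLD=4263131103562732543/18014398509481984 → NEW=255, ERR=-330540516355173377/18014398509481984
Row 0: ...#.##
Row 1: ...##.#
Row 2: ..#.###
Row 3: ...#.#.
Row 4: ...#.##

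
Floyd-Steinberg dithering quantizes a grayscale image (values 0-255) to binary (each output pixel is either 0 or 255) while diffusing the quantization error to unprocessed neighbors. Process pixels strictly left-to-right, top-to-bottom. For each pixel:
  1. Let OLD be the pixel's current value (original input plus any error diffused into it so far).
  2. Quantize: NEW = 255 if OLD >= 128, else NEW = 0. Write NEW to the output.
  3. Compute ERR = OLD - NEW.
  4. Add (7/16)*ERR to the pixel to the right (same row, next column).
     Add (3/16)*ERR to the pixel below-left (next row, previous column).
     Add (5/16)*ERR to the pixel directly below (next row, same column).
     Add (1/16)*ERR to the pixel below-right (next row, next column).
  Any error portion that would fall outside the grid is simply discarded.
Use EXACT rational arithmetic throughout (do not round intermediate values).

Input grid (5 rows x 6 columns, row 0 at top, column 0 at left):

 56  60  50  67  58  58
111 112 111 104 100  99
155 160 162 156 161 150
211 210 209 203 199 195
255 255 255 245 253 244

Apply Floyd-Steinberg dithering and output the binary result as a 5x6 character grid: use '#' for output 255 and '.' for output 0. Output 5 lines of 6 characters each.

(0,0): OLD=56 → NEW=0, ERR=56
(0,1): OLD=169/2 → NEW=0, ERR=169/2
(0,2): OLD=2783/32 → NEW=0, ERR=2783/32
(0,3): OLD=53785/512 → NEW=0, ERR=53785/512
(0,4): OLD=851631/8192 → NEW=0, ERR=851631/8192
(0,5): OLD=13563593/131072 → NEW=0, ERR=13563593/131072
(1,0): OLD=4619/32 → NEW=255, ERR=-3541/32
(1,1): OLD=28109/256 → NEW=0, ERR=28109/256
(1,2): OLD=1730097/8192 → NEW=255, ERR=-358863/8192
(1,3): OLD=4672397/32768 → NEW=255, ERR=-3683443/32768
(1,4): OLD=229169015/2097152 → NEW=0, ERR=229169015/2097152
(1,5): OLD=6229176849/33554432 → NEW=255, ERR=-2327203311/33554432
(2,0): OLD=577567/4096 → NEW=255, ERR=-466913/4096
(2,1): OLD=16949093/131072 → NEW=255, ERR=-16474267/131072
(2,2): OLD=165900207/2097152 → NEW=0, ERR=165900207/2097152
(2,3): OLD=2906364599/16777216 → NEW=255, ERR=-1371825481/16777216
(2,4): OLD=74810725733/536870912 → NEW=255, ERR=-62091356827/536870912
(2,5): OLD=726341693971/8589934592 → NEW=0, ERR=726341693971/8589934592
(3,0): OLD=318370191/2097152 → NEW=255, ERR=-216403569/2097152
(3,1): OLD=2236152771/16777216 → NEW=255, ERR=-2042037309/16777216
(3,2): OLD=21110287401/134217728 → NEW=255, ERR=-13115233239/134217728
(3,3): OLD=1013234497035/8589934592 → NEW=0, ERR=1013234497035/8589934592
(3,4): OLD=15476167554827/68719476736 → NEW=255, ERR=-2047299012853/68719476736
(3,5): OLD=221179648411333/1099511627776 → NEW=255, ERR=-59195816671547/1099511627776
(4,0): OLD=53668786593/268435456 → NEW=255, ERR=-14782254687/268435456
(4,1): OLD=721986836685/4294967296 → NEW=255, ERR=-373229823795/4294967296
(4,2): OLD=27619021354647/137438953472 → NEW=255, ERR=-7427911780713/137438953472
(4,3): OLD=542110281994195/2199023255552 → NEW=255, ERR=-18640648171565/2199023255552
(4,4): OLD=8347806890428739/35184372088832 → NEW=255, ERR=-624207992223421/35184372088832
(4,5): OLD=122470784927207925/562949953421312 → NEW=255, ERR=-21081453195226635/562949953421312
Row 0: ......
Row 1: #.##.#
Row 2: ##.##.
Row 3: ###.##
Row 4: ######

Answer: ......
#.##.#
##.##.
###.##
######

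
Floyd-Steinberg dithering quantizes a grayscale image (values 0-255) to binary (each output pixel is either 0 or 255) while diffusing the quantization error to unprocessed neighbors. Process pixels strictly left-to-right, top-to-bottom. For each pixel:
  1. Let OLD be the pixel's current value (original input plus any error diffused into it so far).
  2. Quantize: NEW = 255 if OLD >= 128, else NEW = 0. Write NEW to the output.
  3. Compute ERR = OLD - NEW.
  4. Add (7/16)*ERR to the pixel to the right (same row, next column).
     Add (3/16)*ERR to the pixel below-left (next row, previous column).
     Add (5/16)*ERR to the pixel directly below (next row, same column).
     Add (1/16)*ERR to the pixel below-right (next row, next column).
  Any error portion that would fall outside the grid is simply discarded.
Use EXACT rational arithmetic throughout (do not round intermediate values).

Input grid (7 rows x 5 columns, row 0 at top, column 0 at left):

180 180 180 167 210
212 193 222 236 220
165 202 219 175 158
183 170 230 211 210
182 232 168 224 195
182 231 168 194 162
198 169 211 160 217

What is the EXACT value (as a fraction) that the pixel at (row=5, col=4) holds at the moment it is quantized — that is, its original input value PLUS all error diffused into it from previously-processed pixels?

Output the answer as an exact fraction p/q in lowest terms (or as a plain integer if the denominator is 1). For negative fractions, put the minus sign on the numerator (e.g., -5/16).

Answer: 1490822909388280855/18014398509481984

Derivation:
(0,0): OLD=180 → NEW=255, ERR=-75
(0,1): OLD=2355/16 → NEW=255, ERR=-1725/16
(0,2): OLD=34005/256 → NEW=255, ERR=-31275/256
(0,3): OLD=465107/4096 → NEW=0, ERR=465107/4096
(0,4): OLD=17018309/65536 → NEW=255, ERR=306629/65536
(1,0): OLD=43097/256 → NEW=255, ERR=-22183/256
(1,1): OLD=192111/2048 → NEW=0, ERR=192111/2048
(1,2): OLD=15690267/65536 → NEW=255, ERR=-1021413/65536
(1,3): OLD=67609023/262144 → NEW=255, ERR=762303/262144
(1,4): OLD=963982429/4194304 → NEW=255, ERR=-105565091/4194304
(2,0): OLD=5095733/32768 → NEW=255, ERR=-3260107/32768
(2,1): OLD=188165527/1048576 → NEW=255, ERR=-79221353/1048576
(2,2): OLD=3145456261/16777216 → NEW=255, ERR=-1132733819/16777216
(2,3): OLD=37762742207/268435456 → NEW=255, ERR=-30688299073/268435456
(2,4): OLD=430786508409/4294967296 → NEW=0, ERR=430786508409/4294967296
(3,0): OLD=2310949349/16777216 → NEW=255, ERR=-1967240731/16777216
(3,1): OLD=10229128961/134217728 → NEW=0, ERR=10229128961/134217728
(3,2): OLD=928086014427/4294967296 → NEW=255, ERR=-167130646053/4294967296
(3,3): OLD=1484651351331/8589934592 → NEW=255, ERR=-705781969629/8589934592
(3,4): OLD=27247545955471/137438953472 → NEW=255, ERR=-7799387179889/137438953472
(4,0): OLD=342839781579/2147483648 → NEW=255, ERR=-204768548661/2147483648
(4,1): OLD=13707813989963/68719476736 → NEW=255, ERR=-3815652577717/68719476736
(4,2): OLD=132936480495045/1099511627776 → NEW=0, ERR=132936480495045/1099511627776
(4,3): OLD=4189533839145035/17592186044416 → NEW=255, ERR=-296473602181045/17592186044416
(4,4): OLD=46375255974381453/281474976710656 → NEW=255, ERR=-25400863086835827/281474976710656
(5,0): OLD=155901190736321/1099511627776 → NEW=255, ERR=-124474274346559/1099511627776
(5,1): OLD=1590595397093763/8796093022208 → NEW=255, ERR=-652408323569277/8796093022208
(5,2): OLD=46922770130585243/281474976710656 → NEW=255, ERR=-24853348930632037/281474976710656
(5,3): OLD=158459036691798101/1125899906842624 → NEW=255, ERR=-128645439553071019/1125899906842624
(5,4): OLD=1490822909388280855/18014398509481984 → NEW=0, ERR=1490822909388280855/18014398509481984
Target (5,4): original=162, with diffused error = 1490822909388280855/18014398509481984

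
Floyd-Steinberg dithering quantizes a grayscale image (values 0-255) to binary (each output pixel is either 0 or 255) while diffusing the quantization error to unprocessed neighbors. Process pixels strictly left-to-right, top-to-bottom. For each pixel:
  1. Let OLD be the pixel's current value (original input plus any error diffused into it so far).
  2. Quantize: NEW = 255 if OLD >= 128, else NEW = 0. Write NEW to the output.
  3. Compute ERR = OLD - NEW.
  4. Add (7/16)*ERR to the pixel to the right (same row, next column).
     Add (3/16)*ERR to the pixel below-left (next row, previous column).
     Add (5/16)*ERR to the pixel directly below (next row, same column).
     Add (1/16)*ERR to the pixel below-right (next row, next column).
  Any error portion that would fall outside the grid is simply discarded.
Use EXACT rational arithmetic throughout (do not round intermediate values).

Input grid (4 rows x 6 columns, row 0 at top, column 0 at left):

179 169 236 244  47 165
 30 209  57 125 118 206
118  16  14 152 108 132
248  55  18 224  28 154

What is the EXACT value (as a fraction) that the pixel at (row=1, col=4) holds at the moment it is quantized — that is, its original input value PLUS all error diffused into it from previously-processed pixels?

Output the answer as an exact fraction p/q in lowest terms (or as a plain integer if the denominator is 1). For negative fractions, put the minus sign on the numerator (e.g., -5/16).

(0,0): OLD=179 → NEW=255, ERR=-76
(0,1): OLD=543/4 → NEW=255, ERR=-477/4
(0,2): OLD=11765/64 → NEW=255, ERR=-4555/64
(0,3): OLD=217971/1024 → NEW=255, ERR=-43149/1024
(0,4): OLD=468005/16384 → NEW=0, ERR=468005/16384
(0,5): OLD=46529795/262144 → NEW=255, ERR=-20316925/262144
(1,0): OLD=-1031/64 → NEW=0, ERR=-1031/64
(1,1): OLD=75055/512 → NEW=255, ERR=-55505/512
(1,2): OLD=-459141/16384 → NEW=0, ERR=-459141/16384
(1,3): OLD=6585007/65536 → NEW=0, ERR=6585007/65536
(1,4): OLD=644751549/4194304 → NEW=255, ERR=-424795971/4194304
Target (1,4): original=118, with diffused error = 644751549/4194304

Answer: 644751549/4194304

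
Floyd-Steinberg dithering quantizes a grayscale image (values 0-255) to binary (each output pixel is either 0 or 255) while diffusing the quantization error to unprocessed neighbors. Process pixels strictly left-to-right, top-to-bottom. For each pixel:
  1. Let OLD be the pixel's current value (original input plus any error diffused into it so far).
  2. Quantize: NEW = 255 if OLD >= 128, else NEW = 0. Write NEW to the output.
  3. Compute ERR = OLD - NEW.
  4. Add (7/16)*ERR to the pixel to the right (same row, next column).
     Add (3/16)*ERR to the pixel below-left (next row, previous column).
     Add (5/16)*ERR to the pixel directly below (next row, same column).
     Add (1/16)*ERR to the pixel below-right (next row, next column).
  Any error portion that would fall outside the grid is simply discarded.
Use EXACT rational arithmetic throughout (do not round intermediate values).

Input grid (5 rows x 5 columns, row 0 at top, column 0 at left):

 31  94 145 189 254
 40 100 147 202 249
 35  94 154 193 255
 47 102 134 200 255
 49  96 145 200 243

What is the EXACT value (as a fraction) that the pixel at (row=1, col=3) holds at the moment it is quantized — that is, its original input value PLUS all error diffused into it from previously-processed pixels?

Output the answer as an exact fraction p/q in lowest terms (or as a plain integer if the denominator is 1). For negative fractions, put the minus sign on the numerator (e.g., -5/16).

(0,0): OLD=31 → NEW=0, ERR=31
(0,1): OLD=1721/16 → NEW=0, ERR=1721/16
(0,2): OLD=49167/256 → NEW=255, ERR=-16113/256
(0,3): OLD=661353/4096 → NEW=255, ERR=-383127/4096
(0,4): OLD=13964255/65536 → NEW=255, ERR=-2747425/65536
(1,0): OLD=17883/256 → NEW=0, ERR=17883/256
(1,1): OLD=316029/2048 → NEW=255, ERR=-206211/2048
(1,2): OLD=4748993/65536 → NEW=0, ERR=4748993/65536
(1,3): OLD=50509485/262144 → NEW=255, ERR=-16337235/262144
Target (1,3): original=202, with diffused error = 50509485/262144

Answer: 50509485/262144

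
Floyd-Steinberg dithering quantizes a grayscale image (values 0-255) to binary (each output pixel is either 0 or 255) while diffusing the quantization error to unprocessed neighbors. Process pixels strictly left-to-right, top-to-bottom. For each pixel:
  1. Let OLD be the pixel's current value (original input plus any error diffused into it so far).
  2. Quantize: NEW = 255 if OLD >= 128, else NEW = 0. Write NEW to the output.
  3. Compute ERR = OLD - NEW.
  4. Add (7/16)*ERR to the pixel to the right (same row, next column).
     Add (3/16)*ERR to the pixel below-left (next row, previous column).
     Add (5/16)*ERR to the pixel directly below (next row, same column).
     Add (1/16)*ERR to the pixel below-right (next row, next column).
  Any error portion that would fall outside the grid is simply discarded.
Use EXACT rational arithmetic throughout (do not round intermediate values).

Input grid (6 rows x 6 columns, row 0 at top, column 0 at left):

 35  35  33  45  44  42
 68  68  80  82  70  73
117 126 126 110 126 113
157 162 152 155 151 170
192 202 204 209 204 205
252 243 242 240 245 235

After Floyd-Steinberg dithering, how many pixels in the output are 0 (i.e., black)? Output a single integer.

(0,0): OLD=35 → NEW=0, ERR=35
(0,1): OLD=805/16 → NEW=0, ERR=805/16
(0,2): OLD=14083/256 → NEW=0, ERR=14083/256
(0,3): OLD=282901/4096 → NEW=0, ERR=282901/4096
(0,4): OLD=4863891/65536 → NEW=0, ERR=4863891/65536
(0,5): OLD=78087429/1048576 → NEW=0, ERR=78087429/1048576
(1,0): OLD=22623/256 → NEW=0, ERR=22623/256
(1,1): OLD=276249/2048 → NEW=255, ERR=-245991/2048
(1,2): OLD=3980429/65536 → NEW=0, ERR=3980429/65536
(1,3): OLD=38668809/262144 → NEW=255, ERR=-28177911/262144
(1,4): OLD=1081219835/16777216 → NEW=0, ERR=1081219835/16777216
(1,5): OLD=34656477549/268435456 → NEW=255, ERR=-33794563731/268435456
(2,0): OLD=4000803/32768 → NEW=0, ERR=4000803/32768
(2,1): OLD=166506033/1048576 → NEW=255, ERR=-100880847/1048576
(2,2): OLD=1262115283/16777216 → NEW=0, ERR=1262115283/16777216
(2,3): OLD=16804212475/134217728 → NEW=0, ERR=16804212475/134217728
(2,4): OLD=732684568689/4294967296 → NEW=255, ERR=-362532091791/4294967296
(2,5): OLD=2800803407911/68719476736 → NEW=0, ERR=2800803407911/68719476736
(3,0): OLD=2971508851/16777216 → NEW=255, ERR=-1306681229/16777216
(3,1): OLD=16052032247/134217728 → NEW=0, ERR=16052032247/134217728
(3,2): OLD=263383120277/1073741824 → NEW=255, ERR=-10421044843/1073741824
(3,3): OLD=12283908871551/68719476736 → NEW=255, ERR=-5239557696129/68719476736
(3,4): OLD=58676475794463/549755813888 → NEW=0, ERR=58676475794463/549755813888
(3,5): OLD=1971699172903793/8796093022208 → NEW=255, ERR=-271304547759247/8796093022208
(4,0): OLD=408205707997/2147483648 → NEW=255, ERR=-139402622243/2147483648
(4,1): OLD=7019229908025/34359738368 → NEW=255, ERR=-1742503375815/34359738368
(4,2): OLD=189070557877211/1099511627776 → NEW=255, ERR=-91304907205669/1099511627776
(4,3): OLD=2959855622000487/17592186044416 → NEW=255, ERR=-1526151819325593/17592186044416
(4,4): OLD=53156914584044247/281474976710656 → NEW=255, ERR=-18619204477173033/281474976710656
(4,5): OLD=779537120236025985/4503599627370496 → NEW=255, ERR=-368880784743450495/4503599627370496
(5,0): OLD=122158745192891/549755813888 → NEW=255, ERR=-18028987348549/549755813888
(5,1): OLD=3398405981577579/17592186044416 → NEW=255, ERR=-1087601459748501/17592186044416
(5,2): OLD=23864362191445833/140737488355328 → NEW=255, ERR=-12023697339162807/140737488355328
(5,3): OLD=711208332598421939/4503599627370496 → NEW=255, ERR=-437209572381054541/4503599627370496
(5,4): OLD=1450846244309177075/9007199254740992 → NEW=255, ERR=-845989565649775885/9007199254740992
(5,5): OLD=23660519847573656719/144115188075855872 → NEW=255, ERR=-13088853111769590641/144115188075855872
Output grid:
  Row 0: ......  (6 black, running=6)
  Row 1: .#.#.#  (3 black, running=9)
  Row 2: .#..#.  (4 black, running=13)
  Row 3: #.##.#  (2 black, running=15)
  Row 4: ######  (0 black, running=15)
  Row 5: ######  (0 black, running=15)

Answer: 15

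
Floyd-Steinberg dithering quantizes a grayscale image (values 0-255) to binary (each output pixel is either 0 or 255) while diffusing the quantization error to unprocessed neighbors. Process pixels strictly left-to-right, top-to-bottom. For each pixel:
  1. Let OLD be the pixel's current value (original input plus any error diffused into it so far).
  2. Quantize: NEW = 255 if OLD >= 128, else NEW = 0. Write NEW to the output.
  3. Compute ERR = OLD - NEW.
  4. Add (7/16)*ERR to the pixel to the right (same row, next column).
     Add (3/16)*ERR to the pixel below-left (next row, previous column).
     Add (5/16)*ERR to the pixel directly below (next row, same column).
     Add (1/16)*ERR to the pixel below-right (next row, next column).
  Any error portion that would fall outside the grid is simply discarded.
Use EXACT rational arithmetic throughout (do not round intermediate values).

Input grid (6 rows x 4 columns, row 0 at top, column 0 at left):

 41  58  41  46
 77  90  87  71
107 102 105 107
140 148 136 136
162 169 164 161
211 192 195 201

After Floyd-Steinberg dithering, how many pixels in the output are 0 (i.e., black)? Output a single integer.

Answer: 12

Derivation:
(0,0): OLD=41 → NEW=0, ERR=41
(0,1): OLD=1215/16 → NEW=0, ERR=1215/16
(0,2): OLD=19001/256 → NEW=0, ERR=19001/256
(0,3): OLD=321423/4096 → NEW=0, ERR=321423/4096
(1,0): OLD=26637/256 → NEW=0, ERR=26637/256
(1,1): OLD=359899/2048 → NEW=255, ERR=-162341/2048
(1,2): OLD=6224247/65536 → NEW=0, ERR=6224247/65536
(1,3): OLD=148596721/1048576 → NEW=255, ERR=-118790159/1048576
(2,0): OLD=4084633/32768 → NEW=0, ERR=4084633/32768
(2,1): OLD=163656867/1048576 → NEW=255, ERR=-103730013/1048576
(2,2): OLD=136743535/2097152 → NEW=0, ERR=136743535/2097152
(2,3): OLD=3558803283/33554432 → NEW=0, ERR=3558803283/33554432
(3,0): OLD=2691161481/16777216 → NEW=255, ERR=-1587028599/16777216
(3,1): OLD=25694023191/268435456 → NEW=0, ERR=25694023191/268435456
(3,2): OLD=910345972457/4294967296 → NEW=255, ERR=-184870688023/4294967296
(3,3): OLD=10609438880735/68719476736 → NEW=255, ERR=-6914027686945/68719476736
(4,0): OLD=645904483605/4294967296 → NEW=255, ERR=-449312176875/4294967296
(4,1): OLD=4781518400063/34359738368 → NEW=255, ERR=-3980214883777/34359738368
(4,2): OLD=95642830416607/1099511627776 → NEW=0, ERR=95642830416607/1099511627776
(4,3): OLD=2901392654977737/17592186044416 → NEW=255, ERR=-1584614786348343/17592186044416
(5,0): OLD=86085345004037/549755813888 → NEW=255, ERR=-54102387537403/549755813888
(5,1): OLD=2155336487569731/17592186044416 → NEW=0, ERR=2155336487569731/17592186044416
(5,2): OLD=2213583997667367/8796093022208 → NEW=255, ERR=-29419722995673/8796093022208
(5,3): OLD=49771805551826431/281474976710656 → NEW=255, ERR=-22004313509390849/281474976710656
Output grid:
  Row 0: ....  (4 black, running=4)
  Row 1: .#.#  (2 black, running=6)
  Row 2: .#..  (3 black, running=9)
  Row 3: #.##  (1 black, running=10)
  Row 4: ##.#  (1 black, running=11)
  Row 5: #.##  (1 black, running=12)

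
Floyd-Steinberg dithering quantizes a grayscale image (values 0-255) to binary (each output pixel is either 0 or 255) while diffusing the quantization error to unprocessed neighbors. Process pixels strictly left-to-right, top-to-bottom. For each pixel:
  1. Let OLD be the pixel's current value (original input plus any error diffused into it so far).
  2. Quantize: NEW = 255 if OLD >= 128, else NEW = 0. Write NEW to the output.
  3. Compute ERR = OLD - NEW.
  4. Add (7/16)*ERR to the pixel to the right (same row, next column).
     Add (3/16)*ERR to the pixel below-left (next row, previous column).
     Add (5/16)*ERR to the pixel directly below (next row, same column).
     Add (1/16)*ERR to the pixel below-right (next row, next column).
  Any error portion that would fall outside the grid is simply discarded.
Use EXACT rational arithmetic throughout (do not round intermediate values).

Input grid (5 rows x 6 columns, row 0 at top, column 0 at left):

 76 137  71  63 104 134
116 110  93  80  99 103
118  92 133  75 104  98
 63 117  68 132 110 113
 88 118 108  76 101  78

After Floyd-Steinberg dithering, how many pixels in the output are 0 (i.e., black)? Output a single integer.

Answer: 18

Derivation:
(0,0): OLD=76 → NEW=0, ERR=76
(0,1): OLD=681/4 → NEW=255, ERR=-339/4
(0,2): OLD=2171/64 → NEW=0, ERR=2171/64
(0,3): OLD=79709/1024 → NEW=0, ERR=79709/1024
(0,4): OLD=2261899/16384 → NEW=255, ERR=-1916021/16384
(0,5): OLD=21715149/262144 → NEW=0, ERR=21715149/262144
(1,0): OLD=7927/64 → NEW=0, ERR=7927/64
(1,1): OLD=76193/512 → NEW=255, ERR=-54367/512
(1,2): OLD=1088597/16384 → NEW=0, ERR=1088597/16384
(1,3): OLD=7444033/65536 → NEW=0, ERR=7444033/65536
(1,4): OLD=555938291/4194304 → NEW=255, ERR=-513609229/4194304
(1,5): OLD=4563658933/67108864 → NEW=0, ERR=4563658933/67108864
(2,0): OLD=1120635/8192 → NEW=255, ERR=-968325/8192
(2,1): OLD=7157081/262144 → NEW=0, ERR=7157081/262144
(2,2): OLD=756522251/4194304 → NEW=255, ERR=-313025269/4194304
(2,3): OLD=1980965811/33554432 → NEW=0, ERR=1980965811/33554432
(2,4): OLD=119627599321/1073741824 → NEW=0, ERR=119627599321/1073741824
(2,5): OLD=2754629127295/17179869184 → NEW=255, ERR=-1626237514625/17179869184
(3,0): OLD=130780395/4194304 → NEW=0, ERR=130780395/4194304
(3,1): OLD=3952454063/33554432 → NEW=0, ERR=3952454063/33554432
(3,2): OLD=29256196749/268435456 → NEW=0, ERR=29256196749/268435456
(3,3): OLD=3682619100119/17179869184 → NEW=255, ERR=-698247541801/17179869184
(3,4): OLD=15527293434135/137438953472 → NEW=0, ERR=15527293434135/137438953472
(3,5): OLD=307443514044409/2199023255552 → NEW=255, ERR=-253307416121351/2199023255552
(4,0): OLD=64333218245/536870912 → NEW=0, ERR=64333218245/536870912
(4,1): OLD=1972418205665/8589934592 → NEW=255, ERR=-218015115295/8589934592
(4,2): OLD=35925499150355/274877906944 → NEW=255, ERR=-34168367120365/274877906944
(4,3): OLD=162335267733055/4398046511104 → NEW=0, ERR=162335267733055/4398046511104
(4,4): OLD=9029361118107887/70368744177664 → NEW=255, ERR=-8914668647196433/70368744177664
(4,5): OLD=-7161700137789399/1125899906842624 → NEW=0, ERR=-7161700137789399/1125899906842624
Output grid:
  Row 0: .#..#.  (4 black, running=4)
  Row 1: .#..#.  (4 black, running=8)
  Row 2: #.#..#  (3 black, running=11)
  Row 3: ...#.#  (4 black, running=15)
  Row 4: .##.#.  (3 black, running=18)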